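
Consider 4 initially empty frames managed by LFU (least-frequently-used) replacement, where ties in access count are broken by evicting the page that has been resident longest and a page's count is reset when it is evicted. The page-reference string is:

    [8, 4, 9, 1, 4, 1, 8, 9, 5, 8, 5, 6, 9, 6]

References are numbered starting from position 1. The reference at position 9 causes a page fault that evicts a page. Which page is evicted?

8

pos 1: 8 → fault, frames (8)
pos 2: 4 → fault, frames (8 4)
pos 3: 9 → fault, frames (8 4 9)
pos 4: 1 → fault, frames (8 4 9 1)
pos 5: 4 → hit
pos 6: 1 → hit
pos 7: 8 → hit
pos 8: 9 → hit
pos 9: 5 → fault, evict 8, frames (4 9 1 5)
At position 9, page 8 is evicted.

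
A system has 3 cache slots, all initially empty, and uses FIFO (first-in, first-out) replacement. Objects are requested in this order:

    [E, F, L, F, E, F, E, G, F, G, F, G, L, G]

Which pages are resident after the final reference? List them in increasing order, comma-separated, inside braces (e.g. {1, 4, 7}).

E → fault, frames (E)
F → fault, frames (E F)
L → fault, frames (E F L)
F → hit
E → hit
F → hit
E → hit
G → fault, evict E, frames (F L G)
F → hit
G → hit
F → hit
G → hit
L → hit
G → hit

{F, G, L}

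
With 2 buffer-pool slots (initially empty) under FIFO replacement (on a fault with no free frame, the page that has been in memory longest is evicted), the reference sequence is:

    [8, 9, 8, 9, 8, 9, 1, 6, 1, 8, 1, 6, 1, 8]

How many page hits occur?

8 -> fault, frames [8]
9 -> fault, frames [8, 9]
8 -> hit
9 -> hit
8 -> hit
9 -> hit
1 -> fault, evict 8, frames [9, 1]
6 -> fault, evict 9, frames [1, 6]
1 -> hit
8 -> fault, evict 1, frames [6, 8]
1 -> fault, evict 6, frames [8, 1]
6 -> fault, evict 8, frames [1, 6]
1 -> hit
8 -> fault, evict 1, frames [6, 8]
Hits: 6.

6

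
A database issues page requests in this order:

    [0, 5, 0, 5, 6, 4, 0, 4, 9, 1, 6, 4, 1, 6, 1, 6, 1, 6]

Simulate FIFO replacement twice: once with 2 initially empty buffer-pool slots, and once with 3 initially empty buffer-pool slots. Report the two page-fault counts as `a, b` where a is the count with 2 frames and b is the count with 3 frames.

2 frames: F F . . F F F . F F F F F F . . . . → 11 faults.
3 frames: F F . . F F F . F F F F . . . . . . → 9 faults.
9 < 11: adding a frame reduced faults, as is typical.

11, 9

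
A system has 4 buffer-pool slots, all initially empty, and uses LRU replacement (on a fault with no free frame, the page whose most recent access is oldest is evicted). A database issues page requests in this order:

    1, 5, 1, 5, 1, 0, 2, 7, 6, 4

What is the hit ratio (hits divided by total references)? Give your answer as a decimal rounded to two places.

1: fault, frames {1}
5: fault, frames {1,5}
1: hit
5: hit
1: hit
0: fault, frames {5,1,0}
2: fault, frames {5,1,0,2}
7: fault, evict 5, frames {1,0,2,7}
6: fault, evict 1, frames {0,2,7,6}
4: fault, evict 0, frames {2,7,6,4}
Hits: 3 of 10 references → 3/10 = 0.3000.

0.30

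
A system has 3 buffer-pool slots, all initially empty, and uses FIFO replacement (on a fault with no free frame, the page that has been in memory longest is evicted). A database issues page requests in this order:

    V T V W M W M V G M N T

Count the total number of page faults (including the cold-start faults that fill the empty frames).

V: miss, frames (V)
T: miss, frames (V T)
V: hit
W: miss, frames (V T W)
M: miss, evict V, frames (T W M)
W: hit
M: hit
V: miss, evict T, frames (W M V)
G: miss, evict W, frames (M V G)
M: hit
N: miss, evict M, frames (V G N)
T: miss, evict V, frames (G N T)
Page faults: 8.

8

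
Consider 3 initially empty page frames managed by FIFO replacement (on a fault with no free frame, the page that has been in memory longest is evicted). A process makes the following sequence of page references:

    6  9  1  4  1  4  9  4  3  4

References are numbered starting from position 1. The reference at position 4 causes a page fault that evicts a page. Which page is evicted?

6

pos 1: 6: fault, frames (6)
pos 2: 9: fault, frames (6 9)
pos 3: 1: fault, frames (6 9 1)
pos 4: 4: fault, evict 6, frames (9 1 4)
At position 4, page 6 is evicted.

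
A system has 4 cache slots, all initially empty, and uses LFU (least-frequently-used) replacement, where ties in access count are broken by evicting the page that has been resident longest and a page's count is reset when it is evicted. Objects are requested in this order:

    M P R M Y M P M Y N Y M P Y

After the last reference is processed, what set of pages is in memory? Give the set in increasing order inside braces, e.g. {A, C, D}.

M → fault, frames (M)
P → fault, frames (M P)
R → fault, frames (M P R)
M → hit
Y → fault, frames (M P R Y)
M → hit
P → hit
M → hit
Y → hit
N → fault, evict R, frames (M P Y N)
Y → hit
M → hit
P → hit
Y → hit

{M, N, P, Y}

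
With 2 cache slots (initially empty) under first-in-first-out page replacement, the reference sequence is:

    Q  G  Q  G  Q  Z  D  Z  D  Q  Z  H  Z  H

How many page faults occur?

7

Q → fault, frames (Q)
G → fault, frames (Q G)
Q → hit
G → hit
Q → hit
Z → fault, evict Q, frames (G Z)
D → fault, evict G, frames (Z D)
Z → hit
D → hit
Q → fault, evict Z, frames (D Q)
Z → fault, evict D, frames (Q Z)
H → fault, evict Q, frames (Z H)
Z → hit
H → hit
Page faults: 7.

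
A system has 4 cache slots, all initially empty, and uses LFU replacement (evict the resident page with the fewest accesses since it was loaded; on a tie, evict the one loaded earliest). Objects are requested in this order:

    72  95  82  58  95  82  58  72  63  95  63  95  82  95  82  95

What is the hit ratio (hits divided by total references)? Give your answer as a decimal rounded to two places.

72 → fault, frames {72}
95 → fault, frames {72,95}
82 → fault, frames {72,95,82}
58 → fault, frames {72,95,82,58}
95 → hit
82 → hit
58 → hit
72 → hit
63 → fault, evict 72, frames {95,82,58,63}
95 → hit
63 → hit
95 → hit
82 → hit
95 → hit
82 → hit
95 → hit
Hits: 11 of 16 references → 11/16 = 0.6875.

0.69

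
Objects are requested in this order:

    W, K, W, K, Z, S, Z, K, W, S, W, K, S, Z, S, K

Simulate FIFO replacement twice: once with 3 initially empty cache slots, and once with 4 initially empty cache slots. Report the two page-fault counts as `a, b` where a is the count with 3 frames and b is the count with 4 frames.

3 frames: F F . . F F . . F . . F . F F . → 8 faults.
4 frames: F F . . F F . . . . . . . . . . → 4 faults.
4 < 8: adding a frame reduced faults, as is typical.

8, 4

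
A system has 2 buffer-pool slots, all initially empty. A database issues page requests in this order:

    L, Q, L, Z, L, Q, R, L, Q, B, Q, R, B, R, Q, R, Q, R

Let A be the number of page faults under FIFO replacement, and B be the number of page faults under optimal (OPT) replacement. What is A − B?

Under FIFO: F F . F F F F F F F . F . . F . . . → 11 faults.
Under OPT: F F . F . F F . F F . F . . F . . . → 9 faults.
A − B = 11 − 9 = 2.

2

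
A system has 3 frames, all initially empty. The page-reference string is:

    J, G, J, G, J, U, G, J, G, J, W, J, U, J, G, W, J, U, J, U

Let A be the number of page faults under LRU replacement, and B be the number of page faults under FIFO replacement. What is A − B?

1

Under LRU: F F . . . F . . . . F . F . F F . F . . → 8 faults.
Under FIFO: F F . . . F . . . . F F . . F . . F . . → 7 faults.
A − B = 8 − 7 = 1.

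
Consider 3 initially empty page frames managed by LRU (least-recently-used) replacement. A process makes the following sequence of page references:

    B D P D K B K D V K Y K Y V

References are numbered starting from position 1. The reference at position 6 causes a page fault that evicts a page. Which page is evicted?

P

pos 1: B → miss, frames {B}
pos 2: D → miss, frames {B,D}
pos 3: P → miss, frames {B,D,P}
pos 4: D → hit
pos 5: K → miss, evict B, frames {P,D,K}
pos 6: B → miss, evict P, frames {D,K,B}
At position 6, page P is evicted.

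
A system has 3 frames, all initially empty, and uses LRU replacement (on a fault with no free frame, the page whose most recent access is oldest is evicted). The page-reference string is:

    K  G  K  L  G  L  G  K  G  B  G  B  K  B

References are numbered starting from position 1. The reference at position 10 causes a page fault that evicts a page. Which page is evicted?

L

pos 1: K -> miss, frames {K}
pos 2: G -> miss, frames {K,G}
pos 3: K -> hit
pos 4: L -> miss, frames {G,K,L}
pos 5: G -> hit
pos 6: L -> hit
pos 7: G -> hit
pos 8: K -> hit
pos 9: G -> hit
pos 10: B -> miss, evict L, frames {K,G,B}
At position 10, page L is evicted.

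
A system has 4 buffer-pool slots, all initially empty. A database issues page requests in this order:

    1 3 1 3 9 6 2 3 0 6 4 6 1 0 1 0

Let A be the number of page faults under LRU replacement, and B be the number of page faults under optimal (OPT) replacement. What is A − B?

Under LRU: F F . . F F F . F . F . F . . . → 8 faults.
Under OPT: F F . . F F F . F . F . . . . . → 7 faults.
A − B = 8 − 7 = 1.

1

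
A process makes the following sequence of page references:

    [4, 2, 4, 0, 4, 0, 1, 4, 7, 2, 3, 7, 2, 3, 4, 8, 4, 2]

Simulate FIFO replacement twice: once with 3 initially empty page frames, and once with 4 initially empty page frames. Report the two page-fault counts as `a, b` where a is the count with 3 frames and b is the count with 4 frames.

11, 9

3 frames: F F . F . . F F F F F . . . F F . F → 11 faults.
4 frames: F F . F . . F . F . F . F . F F . . → 9 faults.
9 < 11: adding a frame reduced faults, as is typical.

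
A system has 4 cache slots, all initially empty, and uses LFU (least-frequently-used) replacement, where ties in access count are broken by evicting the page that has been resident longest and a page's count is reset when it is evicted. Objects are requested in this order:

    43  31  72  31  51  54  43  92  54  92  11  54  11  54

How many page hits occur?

43: fault, frames (43)
31: fault, frames (43 31)
72: fault, frames (43 31 72)
31: hit
51: fault, frames (43 31 72 51)
54: fault, evict 43, frames (31 72 51 54)
43: fault, evict 72, frames (31 51 54 43)
92: fault, evict 51, frames (31 54 43 92)
54: hit
92: hit
11: fault, evict 43, frames (31 54 92 11)
54: hit
11: hit
54: hit
Hits: 6.

6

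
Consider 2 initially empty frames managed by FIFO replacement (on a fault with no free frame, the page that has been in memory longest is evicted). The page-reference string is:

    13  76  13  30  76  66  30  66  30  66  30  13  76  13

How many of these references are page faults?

13: fault, frames [13]
76: fault, frames [13, 76]
13: hit
30: fault, evict 13, frames [76, 30]
76: hit
66: fault, evict 76, frames [30, 66]
30: hit
66: hit
30: hit
66: hit
30: hit
13: fault, evict 30, frames [66, 13]
76: fault, evict 66, frames [13, 76]
13: hit
Page faults: 6.

6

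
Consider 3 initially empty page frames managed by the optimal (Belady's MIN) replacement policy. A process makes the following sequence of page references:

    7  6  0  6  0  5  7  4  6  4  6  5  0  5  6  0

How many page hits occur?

7 -> fault, frames [7]
6 -> fault, frames [7, 6]
0 -> fault, frames [7, 6, 0]
6 -> hit
0 -> hit
5 -> fault, evict 0, frames [7, 6, 5]
7 -> hit
4 -> fault, evict 7, frames [6, 5, 4]
6 -> hit
4 -> hit
6 -> hit
5 -> hit
0 -> fault, evict 4, frames [6, 5, 0]
5 -> hit
6 -> hit
0 -> hit
Hits: 10.

10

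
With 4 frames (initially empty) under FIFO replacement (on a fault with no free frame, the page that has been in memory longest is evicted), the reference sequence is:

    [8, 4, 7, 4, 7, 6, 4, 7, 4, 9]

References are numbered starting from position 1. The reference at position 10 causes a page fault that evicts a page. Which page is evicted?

pos 1: 8 → fault, frames {8}
pos 2: 4 → fault, frames {8,4}
pos 3: 7 → fault, frames {8,4,7}
pos 4: 4 → hit
pos 5: 7 → hit
pos 6: 6 → fault, frames {8,4,7,6}
pos 7: 4 → hit
pos 8: 7 → hit
pos 9: 4 → hit
pos 10: 9 → fault, evict 8, frames {4,7,6,9}
At position 10, page 8 is evicted.

8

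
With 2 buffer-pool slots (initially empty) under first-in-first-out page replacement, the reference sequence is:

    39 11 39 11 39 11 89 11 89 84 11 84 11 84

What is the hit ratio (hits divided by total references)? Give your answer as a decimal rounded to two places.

0.64

39 -> miss, frames [39]
11 -> miss, frames [39, 11]
39 -> hit
11 -> hit
39 -> hit
11 -> hit
89 -> miss, evict 39, frames [11, 89]
11 -> hit
89 -> hit
84 -> miss, evict 11, frames [89, 84]
11 -> miss, evict 89, frames [84, 11]
84 -> hit
11 -> hit
84 -> hit
Hits: 9 of 14 references → 9/14 = 0.6429.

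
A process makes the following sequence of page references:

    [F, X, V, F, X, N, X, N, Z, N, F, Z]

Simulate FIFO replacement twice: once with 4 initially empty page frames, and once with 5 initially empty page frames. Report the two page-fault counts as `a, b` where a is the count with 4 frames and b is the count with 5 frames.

6, 5

4 frames: F F F . . F . . F . F . → 6 faults.
5 frames: F F F . . F . . F . . . → 5 faults.
5 < 6: adding a frame reduced faults, as is typical.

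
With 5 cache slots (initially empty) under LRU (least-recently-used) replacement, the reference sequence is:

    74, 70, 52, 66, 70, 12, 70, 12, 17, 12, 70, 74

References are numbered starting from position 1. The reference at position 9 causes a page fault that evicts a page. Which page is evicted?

pos 1: 74: miss, frames (74)
pos 2: 70: miss, frames (74 70)
pos 3: 52: miss, frames (74 70 52)
pos 4: 66: miss, frames (74 70 52 66)
pos 5: 70: hit
pos 6: 12: miss, frames (74 52 66 70 12)
pos 7: 70: hit
pos 8: 12: hit
pos 9: 17: miss, evict 74, frames (52 66 70 12 17)
At position 9, page 74 is evicted.

74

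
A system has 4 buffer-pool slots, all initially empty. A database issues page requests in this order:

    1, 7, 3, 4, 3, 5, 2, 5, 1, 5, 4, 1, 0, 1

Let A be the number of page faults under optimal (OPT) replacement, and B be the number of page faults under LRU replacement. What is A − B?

-2

Under OPT: F F F F . F F . . . . . F . → 7 faults.
Under LRU: F F F F . F F . F . F . F . → 9 faults.
A − B = 7 − 9 = -2.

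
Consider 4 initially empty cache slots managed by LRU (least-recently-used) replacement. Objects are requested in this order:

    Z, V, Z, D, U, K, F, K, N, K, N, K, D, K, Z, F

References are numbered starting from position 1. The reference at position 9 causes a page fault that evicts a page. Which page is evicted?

pos 1: Z → miss, frames {Z}
pos 2: V → miss, frames {Z,V}
pos 3: Z → hit
pos 4: D → miss, frames {V,Z,D}
pos 5: U → miss, frames {V,Z,D,U}
pos 6: K → miss, evict V, frames {Z,D,U,K}
pos 7: F → miss, evict Z, frames {D,U,K,F}
pos 8: K → hit
pos 9: N → miss, evict D, frames {U,F,K,N}
At position 9, page D is evicted.

D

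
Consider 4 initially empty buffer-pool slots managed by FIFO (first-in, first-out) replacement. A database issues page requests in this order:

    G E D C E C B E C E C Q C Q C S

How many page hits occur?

G -> miss, frames {G}
E -> miss, frames {G,E}
D -> miss, frames {G,E,D}
C -> miss, frames {G,E,D,C}
E -> hit
C -> hit
B -> miss, evict G, frames {E,D,C,B}
E -> hit
C -> hit
E -> hit
C -> hit
Q -> miss, evict E, frames {D,C,B,Q}
C -> hit
Q -> hit
C -> hit
S -> miss, evict D, frames {C,B,Q,S}
Hits: 9.

9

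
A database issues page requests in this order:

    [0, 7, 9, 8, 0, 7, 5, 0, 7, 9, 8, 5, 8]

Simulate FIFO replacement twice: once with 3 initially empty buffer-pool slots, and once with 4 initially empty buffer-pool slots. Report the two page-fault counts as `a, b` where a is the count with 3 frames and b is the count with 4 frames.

9, 10

3 frames: F F F F F F F . . F F . . → 9 faults.
4 frames: F F F F . . F F F F F F . → 10 faults.
10 > 9: adding a frame increased faults — Belady's anomaly.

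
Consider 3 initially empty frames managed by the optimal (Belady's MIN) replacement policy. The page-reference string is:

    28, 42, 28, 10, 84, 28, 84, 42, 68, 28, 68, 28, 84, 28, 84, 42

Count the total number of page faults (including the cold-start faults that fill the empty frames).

6

28 → fault, frames (28)
42 → fault, frames (28 42)
28 → hit
10 → fault, frames (28 42 10)
84 → fault, evict 10, frames (28 42 84)
28 → hit
84 → hit
42 → hit
68 → fault, evict 42, frames (28 84 68)
28 → hit
68 → hit
28 → hit
84 → hit
28 → hit
84 → hit
42 → fault, evict 68, frames (28 84 42)
Page faults: 6.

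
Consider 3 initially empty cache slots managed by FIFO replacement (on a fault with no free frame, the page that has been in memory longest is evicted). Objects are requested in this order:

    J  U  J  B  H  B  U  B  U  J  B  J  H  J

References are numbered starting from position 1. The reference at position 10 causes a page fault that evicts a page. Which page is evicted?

pos 1: J → fault, frames (J)
pos 2: U → fault, frames (J U)
pos 3: J → hit
pos 4: B → fault, frames (J U B)
pos 5: H → fault, evict J, frames (U B H)
pos 6: B → hit
pos 7: U → hit
pos 8: B → hit
pos 9: U → hit
pos 10: J → fault, evict U, frames (B H J)
At position 10, page U is evicted.

U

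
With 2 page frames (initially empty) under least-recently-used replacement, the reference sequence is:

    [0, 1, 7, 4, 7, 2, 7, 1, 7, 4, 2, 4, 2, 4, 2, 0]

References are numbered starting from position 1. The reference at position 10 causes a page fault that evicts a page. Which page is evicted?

pos 1: 0: fault, frames [0]
pos 2: 1: fault, frames [0, 1]
pos 3: 7: fault, evict 0, frames [1, 7]
pos 4: 4: fault, evict 1, frames [7, 4]
pos 5: 7: hit
pos 6: 2: fault, evict 4, frames [7, 2]
pos 7: 7: hit
pos 8: 1: fault, evict 2, frames [7, 1]
pos 9: 7: hit
pos 10: 4: fault, evict 1, frames [7, 4]
At position 10, page 1 is evicted.

1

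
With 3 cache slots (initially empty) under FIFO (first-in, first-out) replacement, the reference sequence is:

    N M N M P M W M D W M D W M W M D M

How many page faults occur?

6

N: fault, frames [N]
M: fault, frames [N, M]
N: hit
M: hit
P: fault, frames [N, M, P]
M: hit
W: fault, evict N, frames [M, P, W]
M: hit
D: fault, evict M, frames [P, W, D]
W: hit
M: fault, evict P, frames [W, D, M]
D: hit
W: hit
M: hit
W: hit
M: hit
D: hit
M: hit
Page faults: 6.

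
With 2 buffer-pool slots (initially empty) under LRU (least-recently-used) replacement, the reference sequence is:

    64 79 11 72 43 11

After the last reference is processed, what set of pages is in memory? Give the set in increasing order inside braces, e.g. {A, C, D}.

{11, 43}

64 -> fault, frames [64]
79 -> fault, frames [64, 79]
11 -> fault, evict 64, frames [79, 11]
72 -> fault, evict 79, frames [11, 72]
43 -> fault, evict 11, frames [72, 43]
11 -> fault, evict 72, frames [43, 11]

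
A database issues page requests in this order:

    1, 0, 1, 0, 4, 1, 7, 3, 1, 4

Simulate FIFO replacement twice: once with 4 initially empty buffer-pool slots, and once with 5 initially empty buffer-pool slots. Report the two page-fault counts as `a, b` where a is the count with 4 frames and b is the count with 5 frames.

4 frames: F F . . F . F F F . → 6 faults.
5 frames: F F . . F . F F . . → 5 faults.
5 < 6: adding a frame reduced faults, as is typical.

6, 5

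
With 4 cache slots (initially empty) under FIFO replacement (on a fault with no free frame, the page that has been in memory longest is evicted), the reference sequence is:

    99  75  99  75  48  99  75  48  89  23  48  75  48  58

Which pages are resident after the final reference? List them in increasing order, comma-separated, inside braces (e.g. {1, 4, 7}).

{23, 48, 58, 89}

99 -> fault, frames [99]
75 -> fault, frames [99, 75]
99 -> hit
75 -> hit
48 -> fault, frames [99, 75, 48]
99 -> hit
75 -> hit
48 -> hit
89 -> fault, frames [99, 75, 48, 89]
23 -> fault, evict 99, frames [75, 48, 89, 23]
48 -> hit
75 -> hit
48 -> hit
58 -> fault, evict 75, frames [48, 89, 23, 58]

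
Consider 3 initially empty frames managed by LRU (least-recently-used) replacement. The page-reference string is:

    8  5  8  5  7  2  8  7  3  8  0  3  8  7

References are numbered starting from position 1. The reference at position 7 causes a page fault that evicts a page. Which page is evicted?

5

pos 1: 8 -> miss, frames (8)
pos 2: 5 -> miss, frames (8 5)
pos 3: 8 -> hit
pos 4: 5 -> hit
pos 5: 7 -> miss, frames (8 5 7)
pos 6: 2 -> miss, evict 8, frames (5 7 2)
pos 7: 8 -> miss, evict 5, frames (7 2 8)
At position 7, page 5 is evicted.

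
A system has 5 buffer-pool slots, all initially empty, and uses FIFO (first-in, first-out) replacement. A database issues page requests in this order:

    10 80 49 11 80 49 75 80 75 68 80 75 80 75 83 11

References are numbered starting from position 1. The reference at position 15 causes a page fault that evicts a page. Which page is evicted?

pos 1: 10 -> fault, frames (10)
pos 2: 80 -> fault, frames (10 80)
pos 3: 49 -> fault, frames (10 80 49)
pos 4: 11 -> fault, frames (10 80 49 11)
pos 5: 80 -> hit
pos 6: 49 -> hit
pos 7: 75 -> fault, frames (10 80 49 11 75)
pos 8: 80 -> hit
pos 9: 75 -> hit
pos 10: 68 -> fault, evict 10, frames (80 49 11 75 68)
pos 11: 80 -> hit
pos 12: 75 -> hit
pos 13: 80 -> hit
pos 14: 75 -> hit
pos 15: 83 -> fault, evict 80, frames (49 11 75 68 83)
At position 15, page 80 is evicted.

80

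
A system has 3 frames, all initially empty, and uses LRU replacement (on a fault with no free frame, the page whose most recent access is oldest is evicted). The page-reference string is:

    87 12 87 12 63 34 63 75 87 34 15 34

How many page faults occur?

87 -> miss, frames [87]
12 -> miss, frames [87, 12]
87 -> hit
12 -> hit
63 -> miss, frames [87, 12, 63]
34 -> miss, evict 87, frames [12, 63, 34]
63 -> hit
75 -> miss, evict 12, frames [34, 63, 75]
87 -> miss, evict 34, frames [63, 75, 87]
34 -> miss, evict 63, frames [75, 87, 34]
15 -> miss, evict 75, frames [87, 34, 15]
34 -> hit
Page faults: 8.

8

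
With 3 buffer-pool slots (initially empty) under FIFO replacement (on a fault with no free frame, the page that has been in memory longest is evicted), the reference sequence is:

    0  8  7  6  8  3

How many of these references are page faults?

0: fault, frames {0}
8: fault, frames {0,8}
7: fault, frames {0,8,7}
6: fault, evict 0, frames {8,7,6}
8: hit
3: fault, evict 8, frames {7,6,3}
Page faults: 5.

5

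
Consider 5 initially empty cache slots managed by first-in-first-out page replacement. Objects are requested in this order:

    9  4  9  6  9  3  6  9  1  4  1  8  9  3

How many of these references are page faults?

7

9 → fault, frames {9}
4 → fault, frames {9,4}
9 → hit
6 → fault, frames {9,4,6}
9 → hit
3 → fault, frames {9,4,6,3}
6 → hit
9 → hit
1 → fault, frames {9,4,6,3,1}
4 → hit
1 → hit
8 → fault, evict 9, frames {4,6,3,1,8}
9 → fault, evict 4, frames {6,3,1,8,9}
3 → hit
Page faults: 7.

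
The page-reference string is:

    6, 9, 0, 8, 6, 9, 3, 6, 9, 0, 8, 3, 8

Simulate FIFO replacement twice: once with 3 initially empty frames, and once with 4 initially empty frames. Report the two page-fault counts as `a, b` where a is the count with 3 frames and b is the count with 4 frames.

3 frames: F F F F F F F . . F F . . → 9 faults.
4 frames: F F F F . . F F F F F F . → 10 faults.
10 > 9: adding a frame increased faults — Belady's anomaly.

9, 10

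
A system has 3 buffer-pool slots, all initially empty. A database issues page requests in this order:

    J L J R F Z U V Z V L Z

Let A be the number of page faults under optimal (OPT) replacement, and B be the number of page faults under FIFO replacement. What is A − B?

-2

Under OPT: F F . F F F F F . . . . → 7 faults.
Under FIFO: F F . F F F F F . . F F → 9 faults.
A − B = 7 − 9 = -2.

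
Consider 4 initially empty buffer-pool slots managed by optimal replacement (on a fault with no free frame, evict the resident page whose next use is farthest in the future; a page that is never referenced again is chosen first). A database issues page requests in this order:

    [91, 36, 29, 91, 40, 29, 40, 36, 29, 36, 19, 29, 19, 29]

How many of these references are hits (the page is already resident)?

9

91 → miss, frames {91}
36 → miss, frames {91,36}
29 → miss, frames {91,36,29}
91 → hit
40 → miss, frames {91,36,29,40}
29 → hit
40 → hit
36 → hit
29 → hit
36 → hit
19 → miss, evict 40, frames {91,36,29,19}
29 → hit
19 → hit
29 → hit
Hits: 9.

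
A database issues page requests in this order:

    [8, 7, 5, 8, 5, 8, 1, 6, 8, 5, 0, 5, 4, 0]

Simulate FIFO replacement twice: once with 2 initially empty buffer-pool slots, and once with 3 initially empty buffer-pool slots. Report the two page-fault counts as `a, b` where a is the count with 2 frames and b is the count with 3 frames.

10, 9

2 frames: F F F F . . F F F F F . F . → 10 faults.
3 frames: F F F . . . F F F F F . F . → 9 faults.
9 < 10: adding a frame reduced faults, as is typical.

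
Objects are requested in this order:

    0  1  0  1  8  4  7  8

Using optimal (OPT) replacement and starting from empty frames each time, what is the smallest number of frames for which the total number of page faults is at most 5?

2

f=1: 8 faults
f=2: 5 faults
f=3: 5 faults
f=4: 5 faults
f=5: 5 faults
Smallest f with faults ≤ 5 is 2.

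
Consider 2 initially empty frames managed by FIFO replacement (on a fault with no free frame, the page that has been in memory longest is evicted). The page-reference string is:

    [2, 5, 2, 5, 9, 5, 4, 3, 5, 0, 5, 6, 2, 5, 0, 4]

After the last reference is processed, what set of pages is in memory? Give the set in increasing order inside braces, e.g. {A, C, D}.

2: miss, frames [2]
5: miss, frames [2, 5]
2: hit
5: hit
9: miss, evict 2, frames [5, 9]
5: hit
4: miss, evict 5, frames [9, 4]
3: miss, evict 9, frames [4, 3]
5: miss, evict 4, frames [3, 5]
0: miss, evict 3, frames [5, 0]
5: hit
6: miss, evict 5, frames [0, 6]
2: miss, evict 0, frames [6, 2]
5: miss, evict 6, frames [2, 5]
0: miss, evict 2, frames [5, 0]
4: miss, evict 5, frames [0, 4]

{0, 4}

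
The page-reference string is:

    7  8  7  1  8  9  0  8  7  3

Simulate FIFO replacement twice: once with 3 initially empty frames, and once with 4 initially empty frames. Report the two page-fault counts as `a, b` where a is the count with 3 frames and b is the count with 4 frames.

8, 7

3 frames: F F . F . F F F F F → 8 faults.
4 frames: F F . F . F F . F F → 7 faults.
7 < 8: adding a frame reduced faults, as is typical.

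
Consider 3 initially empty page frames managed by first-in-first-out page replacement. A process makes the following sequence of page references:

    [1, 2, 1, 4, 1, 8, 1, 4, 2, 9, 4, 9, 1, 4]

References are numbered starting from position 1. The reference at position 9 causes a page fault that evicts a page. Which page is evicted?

4

pos 1: 1: fault, frames [1]
pos 2: 2: fault, frames [1, 2]
pos 3: 1: hit
pos 4: 4: fault, frames [1, 2, 4]
pos 5: 1: hit
pos 6: 8: fault, evict 1, frames [2, 4, 8]
pos 7: 1: fault, evict 2, frames [4, 8, 1]
pos 8: 4: hit
pos 9: 2: fault, evict 4, frames [8, 1, 2]
At position 9, page 4 is evicted.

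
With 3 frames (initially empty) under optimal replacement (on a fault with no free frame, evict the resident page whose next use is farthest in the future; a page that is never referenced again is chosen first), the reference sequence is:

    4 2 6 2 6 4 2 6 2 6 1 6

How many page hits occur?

8

4 -> miss, frames (4)
2 -> miss, frames (4 2)
6 -> miss, frames (4 2 6)
2 -> hit
6 -> hit
4 -> hit
2 -> hit
6 -> hit
2 -> hit
6 -> hit
1 -> miss, evict 2, frames (4 6 1)
6 -> hit
Hits: 8.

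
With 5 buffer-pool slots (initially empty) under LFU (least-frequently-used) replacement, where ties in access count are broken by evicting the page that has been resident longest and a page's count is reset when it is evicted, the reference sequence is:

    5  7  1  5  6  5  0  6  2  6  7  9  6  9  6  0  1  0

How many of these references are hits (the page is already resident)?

5: miss, frames {5}
7: miss, frames {5,7}
1: miss, frames {5,7,1}
5: hit
6: miss, frames {5,7,1,6}
5: hit
0: miss, frames {5,7,1,6,0}
6: hit
2: miss, evict 7, frames {5,1,6,0,2}
6: hit
7: miss, evict 1, frames {5,6,0,2,7}
9: miss, evict 0, frames {5,6,2,7,9}
6: hit
9: hit
6: hit
0: miss, evict 2, frames {5,6,7,9,0}
1: miss, evict 7, frames {5,6,9,0,1}
0: hit
Hits: 8.

8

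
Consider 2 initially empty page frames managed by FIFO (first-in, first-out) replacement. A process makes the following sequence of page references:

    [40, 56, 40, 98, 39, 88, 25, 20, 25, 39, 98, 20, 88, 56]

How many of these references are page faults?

40: fault, frames {40}
56: fault, frames {40,56}
40: hit
98: fault, evict 40, frames {56,98}
39: fault, evict 56, frames {98,39}
88: fault, evict 98, frames {39,88}
25: fault, evict 39, frames {88,25}
20: fault, evict 88, frames {25,20}
25: hit
39: fault, evict 25, frames {20,39}
98: fault, evict 20, frames {39,98}
20: fault, evict 39, frames {98,20}
88: fault, evict 98, frames {20,88}
56: fault, evict 20, frames {88,56}
Page faults: 12.

12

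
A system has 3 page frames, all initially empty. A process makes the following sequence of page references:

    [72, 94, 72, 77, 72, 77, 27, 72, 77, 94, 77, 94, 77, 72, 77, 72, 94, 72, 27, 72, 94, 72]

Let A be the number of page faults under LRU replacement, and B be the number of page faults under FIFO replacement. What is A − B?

-4

Under LRU: F F . F . . F . . F . . . . . . . . F . . . → 6 faults.
Under FIFO: F F . F . . F F . F F . . . . . . . F F F . → 10 faults.
A − B = 6 − 10 = -4.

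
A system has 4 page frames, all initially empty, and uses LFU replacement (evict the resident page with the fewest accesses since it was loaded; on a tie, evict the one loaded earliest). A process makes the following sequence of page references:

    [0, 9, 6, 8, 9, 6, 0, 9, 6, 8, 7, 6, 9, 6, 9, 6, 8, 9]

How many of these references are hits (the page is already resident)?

13

0 -> fault, frames [0]
9 -> fault, frames [0, 9]
6 -> fault, frames [0, 9, 6]
8 -> fault, frames [0, 9, 6, 8]
9 -> hit
6 -> hit
0 -> hit
9 -> hit
6 -> hit
8 -> hit
7 -> fault, evict 0, frames [9, 6, 8, 7]
6 -> hit
9 -> hit
6 -> hit
9 -> hit
6 -> hit
8 -> hit
9 -> hit
Hits: 13.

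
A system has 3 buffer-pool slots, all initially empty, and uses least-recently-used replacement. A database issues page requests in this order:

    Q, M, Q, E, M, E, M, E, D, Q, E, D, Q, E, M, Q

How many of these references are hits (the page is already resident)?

10

Q → miss, frames [Q]
M → miss, frames [Q, M]
Q → hit
E → miss, frames [M, Q, E]
M → hit
E → hit
M → hit
E → hit
D → miss, evict Q, frames [M, E, D]
Q → miss, evict M, frames [E, D, Q]
E → hit
D → hit
Q → hit
E → hit
M → miss, evict D, frames [Q, E, M]
Q → hit
Hits: 10.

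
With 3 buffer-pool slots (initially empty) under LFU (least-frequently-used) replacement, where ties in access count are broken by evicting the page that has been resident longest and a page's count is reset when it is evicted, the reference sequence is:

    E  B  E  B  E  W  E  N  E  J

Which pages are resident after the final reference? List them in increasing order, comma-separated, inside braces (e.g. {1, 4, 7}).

E → fault, frames [E]
B → fault, frames [E, B]
E → hit
B → hit
E → hit
W → fault, frames [E, B, W]
E → hit
N → fault, evict W, frames [E, B, N]
E → hit
J → fault, evict N, frames [E, B, J]

{B, E, J}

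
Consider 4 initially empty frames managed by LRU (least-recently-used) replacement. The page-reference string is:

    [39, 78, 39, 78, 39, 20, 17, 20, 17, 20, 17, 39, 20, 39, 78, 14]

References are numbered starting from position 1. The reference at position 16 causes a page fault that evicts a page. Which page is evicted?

17

pos 1: 39: miss, frames (39)
pos 2: 78: miss, frames (39 78)
pos 3: 39: hit
pos 4: 78: hit
pos 5: 39: hit
pos 6: 20: miss, frames (78 39 20)
pos 7: 17: miss, frames (78 39 20 17)
pos 8: 20: hit
pos 9: 17: hit
pos 10: 20: hit
pos 11: 17: hit
pos 12: 39: hit
pos 13: 20: hit
pos 14: 39: hit
pos 15: 78: hit
pos 16: 14: miss, evict 17, frames (20 39 78 14)
At position 16, page 17 is evicted.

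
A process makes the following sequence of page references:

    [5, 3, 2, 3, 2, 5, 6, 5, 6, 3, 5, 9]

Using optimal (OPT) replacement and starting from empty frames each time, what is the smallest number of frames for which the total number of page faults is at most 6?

f=1: 12 faults
f=2: 7 faults
f=3: 5 faults
f=4: 5 faults
f=5: 5 faults
Smallest f with faults ≤ 6 is 3.

3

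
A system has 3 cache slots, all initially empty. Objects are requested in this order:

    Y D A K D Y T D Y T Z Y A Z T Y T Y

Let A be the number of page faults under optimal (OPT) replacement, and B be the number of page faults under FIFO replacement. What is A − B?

-3

Under OPT: F F F F . . F . . . F . F . . F . . → 8 faults.
Under FIFO: F F F F . F F F . . F F F . F . . . → 11 faults.
A − B = 8 − 11 = -3.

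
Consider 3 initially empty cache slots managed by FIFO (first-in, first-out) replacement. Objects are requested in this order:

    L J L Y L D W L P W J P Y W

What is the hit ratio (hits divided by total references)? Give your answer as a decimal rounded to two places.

0.29

L -> miss, frames (L)
J -> miss, frames (L J)
L -> hit
Y -> miss, frames (L J Y)
L -> hit
D -> miss, evict L, frames (J Y D)
W -> miss, evict J, frames (Y D W)
L -> miss, evict Y, frames (D W L)
P -> miss, evict D, frames (W L P)
W -> hit
J -> miss, evict W, frames (L P J)
P -> hit
Y -> miss, evict L, frames (P J Y)
W -> miss, evict P, frames (J Y W)
Hits: 4 of 14 references → 4/14 = 0.2857.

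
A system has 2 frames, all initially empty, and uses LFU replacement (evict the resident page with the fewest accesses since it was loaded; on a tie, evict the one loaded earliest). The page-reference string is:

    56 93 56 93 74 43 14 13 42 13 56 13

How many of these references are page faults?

10

56: fault, frames (56)
93: fault, frames (56 93)
56: hit
93: hit
74: fault, evict 56, frames (93 74)
43: fault, evict 74, frames (93 43)
14: fault, evict 43, frames (93 14)
13: fault, evict 14, frames (93 13)
42: fault, evict 13, frames (93 42)
13: fault, evict 42, frames (93 13)
56: fault, evict 13, frames (93 56)
13: fault, evict 56, frames (93 13)
Page faults: 10.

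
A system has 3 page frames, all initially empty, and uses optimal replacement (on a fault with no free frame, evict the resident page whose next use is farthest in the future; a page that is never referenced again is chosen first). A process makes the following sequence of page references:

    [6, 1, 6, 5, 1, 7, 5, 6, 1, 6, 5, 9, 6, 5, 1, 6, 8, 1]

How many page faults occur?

6 -> miss, frames [6]
1 -> miss, frames [6, 1]
6 -> hit
5 -> miss, frames [6, 1, 5]
1 -> hit
7 -> miss, evict 1, frames [6, 5, 7]
5 -> hit
6 -> hit
1 -> miss, evict 7, frames [6, 5, 1]
6 -> hit
5 -> hit
9 -> miss, evict 1, frames [6, 5, 9]
6 -> hit
5 -> hit
1 -> miss, evict 9, frames [6, 5, 1]
6 -> hit
8 -> miss, evict 5, frames [6, 1, 8]
1 -> hit
Page faults: 8.

8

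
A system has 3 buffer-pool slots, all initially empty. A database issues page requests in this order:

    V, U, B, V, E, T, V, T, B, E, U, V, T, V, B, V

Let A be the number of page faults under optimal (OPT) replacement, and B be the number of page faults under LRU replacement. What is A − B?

-3

Under OPT: F F F . F F . . . F F . . . F . → 8 faults.
Under LRU: F F F . F F . . F F F F F . F . → 11 faults.
A − B = 8 − 11 = -3.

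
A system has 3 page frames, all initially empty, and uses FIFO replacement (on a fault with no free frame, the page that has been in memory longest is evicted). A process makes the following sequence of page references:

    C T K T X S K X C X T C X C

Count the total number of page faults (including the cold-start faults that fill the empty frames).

C -> fault, frames {C}
T -> fault, frames {C,T}
K -> fault, frames {C,T,K}
T -> hit
X -> fault, evict C, frames {T,K,X}
S -> fault, evict T, frames {K,X,S}
K -> hit
X -> hit
C -> fault, evict K, frames {X,S,C}
X -> hit
T -> fault, evict X, frames {S,C,T}
C -> hit
X -> fault, evict S, frames {C,T,X}
C -> hit
Page faults: 8.

8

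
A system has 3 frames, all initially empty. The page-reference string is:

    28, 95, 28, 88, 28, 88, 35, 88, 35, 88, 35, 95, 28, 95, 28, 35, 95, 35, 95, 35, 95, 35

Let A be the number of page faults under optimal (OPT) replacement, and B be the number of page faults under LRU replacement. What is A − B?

Under OPT: F F . F . . F . . . . . F . . . . . . . . . → 5 faults.
Under LRU: F F . F . . F . . . . F F . . . . . . . . . → 6 faults.
A − B = 5 − 6 = -1.

-1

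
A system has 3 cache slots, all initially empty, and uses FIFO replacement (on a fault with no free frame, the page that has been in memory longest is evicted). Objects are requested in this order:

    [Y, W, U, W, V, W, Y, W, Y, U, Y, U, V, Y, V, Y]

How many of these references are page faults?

Y → fault, frames {Y}
W → fault, frames {Y,W}
U → fault, frames {Y,W,U}
W → hit
V → fault, evict Y, frames {W,U,V}
W → hit
Y → fault, evict W, frames {U,V,Y}
W → fault, evict U, frames {V,Y,W}
Y → hit
U → fault, evict V, frames {Y,W,U}
Y → hit
U → hit
V → fault, evict Y, frames {W,U,V}
Y → fault, evict W, frames {U,V,Y}
V → hit
Y → hit
Page faults: 9.

9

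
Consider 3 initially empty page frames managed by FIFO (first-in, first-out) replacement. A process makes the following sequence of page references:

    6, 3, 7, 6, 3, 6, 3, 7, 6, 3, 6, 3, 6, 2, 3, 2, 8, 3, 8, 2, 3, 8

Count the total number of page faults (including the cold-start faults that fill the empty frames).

6

6: fault, frames (6)
3: fault, frames (6 3)
7: fault, frames (6 3 7)
6: hit
3: hit
6: hit
3: hit
7: hit
6: hit
3: hit
6: hit
3: hit
6: hit
2: fault, evict 6, frames (3 7 2)
3: hit
2: hit
8: fault, evict 3, frames (7 2 8)
3: fault, evict 7, frames (2 8 3)
8: hit
2: hit
3: hit
8: hit
Page faults: 6.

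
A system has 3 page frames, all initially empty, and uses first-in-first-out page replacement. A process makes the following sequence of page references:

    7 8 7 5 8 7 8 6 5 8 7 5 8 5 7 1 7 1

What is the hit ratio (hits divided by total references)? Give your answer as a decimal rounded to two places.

0.50

7: fault, frames [7]
8: fault, frames [7, 8]
7: hit
5: fault, frames [7, 8, 5]
8: hit
7: hit
8: hit
6: fault, evict 7, frames [8, 5, 6]
5: hit
8: hit
7: fault, evict 8, frames [5, 6, 7]
5: hit
8: fault, evict 5, frames [6, 7, 8]
5: fault, evict 6, frames [7, 8, 5]
7: hit
1: fault, evict 7, frames [8, 5, 1]
7: fault, evict 8, frames [5, 1, 7]
1: hit
Hits: 9 of 18 references → 9/18 = 0.5000.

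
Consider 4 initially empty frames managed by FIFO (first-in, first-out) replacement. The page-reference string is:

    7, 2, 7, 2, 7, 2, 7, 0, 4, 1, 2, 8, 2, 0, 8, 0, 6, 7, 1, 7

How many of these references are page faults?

7: fault, frames [7]
2: fault, frames [7, 2]
7: hit
2: hit
7: hit
2: hit
7: hit
0: fault, frames [7, 2, 0]
4: fault, frames [7, 2, 0, 4]
1: fault, evict 7, frames [2, 0, 4, 1]
2: hit
8: fault, evict 2, frames [0, 4, 1, 8]
2: fault, evict 0, frames [4, 1, 8, 2]
0: fault, evict 4, frames [1, 8, 2, 0]
8: hit
0: hit
6: fault, evict 1, frames [8, 2, 0, 6]
7: fault, evict 8, frames [2, 0, 6, 7]
1: fault, evict 2, frames [0, 6, 7, 1]
7: hit
Page faults: 11.

11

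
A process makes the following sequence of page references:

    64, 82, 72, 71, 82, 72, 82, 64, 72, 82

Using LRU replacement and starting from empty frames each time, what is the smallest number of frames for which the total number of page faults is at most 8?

3

f=1: 10 faults
f=2: 9 faults
f=3: 5 faults
f=4: 4 faults
Smallest f with faults ≤ 8 is 3.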